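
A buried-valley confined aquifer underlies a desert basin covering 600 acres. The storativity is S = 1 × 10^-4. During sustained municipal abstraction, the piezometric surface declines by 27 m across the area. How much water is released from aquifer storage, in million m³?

A = 600 acres = 2.428 × 10^6 m²
ΔV = S × A × Δh = 1 × 10^-4 × 2.428 × 10^6 m² × 27 m = 6556 m³
ΔV = 6556 m³ = 0.006556 million m³

ΔV ≈ 0.00656 million m³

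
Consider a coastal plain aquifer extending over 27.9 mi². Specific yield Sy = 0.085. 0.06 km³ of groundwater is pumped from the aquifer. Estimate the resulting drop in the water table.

Δh ≈ 9.77 m

A = 27.9 mi² = 7.226 × 10^7 m²
ΔV = 0.06 km³ = 6 × 10^7 m³
Δh = ΔV / (Sy × A) = 6 × 10^7 m³ / (0.085 × 7.226 × 10^7 m²) = 9.769 m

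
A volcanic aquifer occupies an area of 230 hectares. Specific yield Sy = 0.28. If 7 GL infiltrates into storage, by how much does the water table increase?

A = 230 hectares = 2.3 × 10^6 m²
ΔV = 7 GL = 7 × 10^6 m³
Δh = ΔV / (Sy × A) = 7 × 10^6 m³ / (0.28 × 2.3 × 10^6 m²) = 10.87 m

Δh ≈ 10.9 m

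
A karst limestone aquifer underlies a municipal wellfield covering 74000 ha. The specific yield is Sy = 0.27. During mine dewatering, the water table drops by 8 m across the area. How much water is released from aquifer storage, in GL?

A = 74000 ha = 7.4 × 10^8 m²
ΔV = Sy × A × Δh = 0.27 × 7.4 × 10^8 m² × 8 m = 1.598 × 10^9 m³
ΔV = 1.598 × 10^9 m³ = 1598 GL

ΔV ≈ 1600 GL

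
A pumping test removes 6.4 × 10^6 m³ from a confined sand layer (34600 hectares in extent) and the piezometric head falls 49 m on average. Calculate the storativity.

S ≈ 3.8 × 10^-4

A = 34600 hectares = 3.46 × 10^8 m²
S = ΔV / (A × Δh) = 6.4 × 10^6 m³ / (3.46 × 10^8 m² × 49 m) = 3.775 × 10^-4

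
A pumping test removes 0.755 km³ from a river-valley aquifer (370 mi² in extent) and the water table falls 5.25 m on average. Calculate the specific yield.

A = 370 mi² = 9.583 × 10^8 m²
ΔV = 0.755 km³ = 7.55 × 10^8 m³
Sy = ΔV / (A × Δh) = 7.55 × 10^8 m³ / (9.583 × 10^8 m² × 5.25 m) = 0.1501

Sy ≈ 0.15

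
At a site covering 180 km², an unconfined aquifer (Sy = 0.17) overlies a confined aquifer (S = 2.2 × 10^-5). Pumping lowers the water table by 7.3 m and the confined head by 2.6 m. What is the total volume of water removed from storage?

A = 180 km² = 1.8 × 10^8 m²
Unconfined: ΔV_u = Sy × A × Δh_u = 0.17 × 1.8 × 10^8 × 7.3 = 2.234 × 10^8 m³
Confined: ΔV_c = S × A × Δh_c = 2.2 × 10^-5 × 1.8 × 10^8 × 2.6 = 10300 m³
Total ΔV = 2.234 × 10^8 + 10300 = 2.234 × 10^8 m³

ΔV ≈ 2.23 × 10^8 m³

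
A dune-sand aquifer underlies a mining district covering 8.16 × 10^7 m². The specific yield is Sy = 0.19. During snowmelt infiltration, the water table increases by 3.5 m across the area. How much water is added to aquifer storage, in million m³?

ΔV = Sy × A × Δh = 0.19 × 8.16 × 10^7 m² × 3.5 m = 5.426 × 10^7 m³
ΔV = 5.426 × 10^7 m³ = 54.26 million m³

ΔV ≈ 54.3 million m³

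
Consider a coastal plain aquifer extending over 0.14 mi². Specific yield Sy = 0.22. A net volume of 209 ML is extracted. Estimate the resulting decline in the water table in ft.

A = 0.14 mi² = 3.626 × 10^5 m²
ΔV = 209 ML = 2.09 × 10^5 m³
Δh = ΔV / (Sy × A) = 2.09 × 10^5 m³ / (0.22 × 3.626 × 10^5 m²) = 2.62 m
Δh = 2.62 m = 8.596 ft

Δh ≈ 8.6 ft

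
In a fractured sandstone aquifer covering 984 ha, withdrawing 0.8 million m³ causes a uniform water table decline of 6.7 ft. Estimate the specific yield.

A = 984 ha = 9.84 × 10^6 m²
Δh = 6.7 ft = 2.042 m
ΔV = 0.8 million m³ = 8 × 10^5 m³
Sy = ΔV / (A × Δh) = 8 × 10^5 m³ / (9.84 × 10^6 m² × 2.042 m) = 0.03981

Sy ≈ 0.04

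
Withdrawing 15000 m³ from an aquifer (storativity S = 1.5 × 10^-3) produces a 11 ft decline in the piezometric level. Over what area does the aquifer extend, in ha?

Δh = 11 ft = 3.353 m
A = ΔV / (S × Δh) = 15000 / (0.0015 × 3.353) = 2.983 × 10^6 m²
A = 2.983 × 10^6 m² = 298.3 ha

A ≈ 298 ha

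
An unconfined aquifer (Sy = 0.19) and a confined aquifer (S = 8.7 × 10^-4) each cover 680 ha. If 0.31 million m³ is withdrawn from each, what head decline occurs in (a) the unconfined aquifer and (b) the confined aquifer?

Δh_u ≈ 0.24 m; Δh_c ≈ 52.4 m

A = 680 ha = 6.8 × 10^6 m²
ΔV = 0.31 million m³ = 3.1 × 10^5 m³
Unconfined: Δh_u = ΔV/(Sy·A) = 3.1 × 10^5/(0.19 × 6.8 × 10^6) = 0.2399 m
Confined: Δh_c = ΔV/(S·A) = 3.1 × 10^5/(8.7 × 10^-4 × 6.8 × 10^6) = 52.4 m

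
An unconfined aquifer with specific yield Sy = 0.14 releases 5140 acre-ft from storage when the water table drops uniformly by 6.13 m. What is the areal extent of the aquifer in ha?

ΔV = 5140 acre-ft = 6.34 × 10^6 m³
A = ΔV / (Sy × Δh) = 6.34 × 10^6 / (0.14 × 6.13) = 7.388 × 10^6 m²
A = 7.388 × 10^6 m² = 738.8 ha

A ≈ 739 ha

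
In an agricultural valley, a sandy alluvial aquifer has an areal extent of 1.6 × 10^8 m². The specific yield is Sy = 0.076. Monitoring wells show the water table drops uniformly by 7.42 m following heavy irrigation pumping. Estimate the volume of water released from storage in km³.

ΔV ≈ 0.0902 km³

ΔV = Sy × A × Δh = 0.076 × 1.6 × 10^8 m² × 7.42 m = 9.023 × 10^7 m³
ΔV = 9.023 × 10^7 m³ = 0.09023 km³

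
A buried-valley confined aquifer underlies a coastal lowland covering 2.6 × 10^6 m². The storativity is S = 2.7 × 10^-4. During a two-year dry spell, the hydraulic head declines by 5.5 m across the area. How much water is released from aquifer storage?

ΔV ≈ 3860 m³

ΔV = S × A × Δh = 2.7 × 10^-4 × 2.6 × 10^6 m² × 5.5 m = 3861 m³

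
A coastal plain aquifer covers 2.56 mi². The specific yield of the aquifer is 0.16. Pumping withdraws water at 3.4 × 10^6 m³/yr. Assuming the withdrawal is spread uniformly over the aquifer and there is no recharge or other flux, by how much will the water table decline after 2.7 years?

A = 2.56 mi² = 6.63 × 10^6 m²
Q = 3.4 × 10^6 m³/yr = 9315 m³/d
t = 2.7 years = 985.5 d
ΔV = Q × t = 9315 m³/d × 985.5 d = 9.18 × 10^6 m³
Δh = ΔV / (Sy × A) = 9.18 × 10^6 / (0.16 × 6.63 × 10^6) = 8.653 m

Δh ≈ 8.65 m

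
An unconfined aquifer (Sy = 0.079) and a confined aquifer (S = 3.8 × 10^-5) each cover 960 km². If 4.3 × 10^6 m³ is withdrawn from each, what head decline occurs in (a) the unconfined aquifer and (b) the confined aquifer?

A = 960 km² = 9.6 × 10^8 m²
Unconfined: Δh_u = ΔV/(Sy·A) = 4.3 × 10^6/(0.079 × 9.6 × 10^8) = 0.0567 m
Confined: Δh_c = ΔV/(S·A) = 4.3 × 10^6/(3.8 × 10^-5 × 9.6 × 10^8) = 117.9 m

Δh_u ≈ 0.0567 m; Δh_c ≈ 118 m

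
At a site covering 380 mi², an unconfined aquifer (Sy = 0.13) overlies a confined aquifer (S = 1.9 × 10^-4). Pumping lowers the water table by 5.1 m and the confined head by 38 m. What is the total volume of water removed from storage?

A = 380 mi² = 9.842 × 10^8 m²
Unconfined: ΔV_u = Sy × A × Δh_u = 0.13 × 9.842 × 10^8 × 5.1 = 6.525 × 10^8 m³
Confined: ΔV_c = S × A × Δh_c = 1.9 × 10^-4 × 9.842 × 10^8 × 38 = 7.106 × 10^6 m³
Total ΔV = 6.525 × 10^8 + 7.106 × 10^6 = 6.596 × 10^8 m³

ΔV ≈ 6.6 × 10^8 m³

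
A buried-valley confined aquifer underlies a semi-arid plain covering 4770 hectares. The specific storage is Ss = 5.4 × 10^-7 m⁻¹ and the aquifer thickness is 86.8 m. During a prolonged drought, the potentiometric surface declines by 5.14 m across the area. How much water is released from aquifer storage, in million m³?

ΔV ≈ 0.0115 million m³

S = Ss × b = 5.4 × 10^-7 m⁻¹ × 86.8 m = 4.687 × 10^-5
A = 4770 hectares = 4.77 × 10^7 m²
ΔV = S × A × Δh = 4.687 × 10^-5 × 4.77 × 10^7 m² × 5.14 m = 11490 m³
ΔV = 11490 m³ = 0.01149 million m³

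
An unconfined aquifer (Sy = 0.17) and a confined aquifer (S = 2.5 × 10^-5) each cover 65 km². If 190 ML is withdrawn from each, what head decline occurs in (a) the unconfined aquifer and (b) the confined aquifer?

Δh_u ≈ 0.0172 m; Δh_c ≈ 117 m

A = 65 km² = 6.5 × 10^7 m²
ΔV = 190 ML = 1.9 × 10^5 m³
Unconfined: Δh_u = ΔV/(Sy·A) = 1.9 × 10^5/(0.17 × 6.5 × 10^7) = 0.01719 m
Confined: Δh_c = ΔV/(S·A) = 1.9 × 10^5/(2.5 × 10^-5 × 6.5 × 10^7) = 116.9 m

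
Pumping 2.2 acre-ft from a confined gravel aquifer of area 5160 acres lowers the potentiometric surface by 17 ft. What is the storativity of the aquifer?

S ≈ 2.5 × 10^-5

A = 5160 acres = 2.088 × 10^7 m²
Δh = 17 ft = 5.182 m
ΔV = 2.2 acre-ft = 2714 m³
S = ΔV / (A × Δh) = 2714 m³ / (2.088 × 10^7 m² × 5.182 m) = 2.508 × 10^-5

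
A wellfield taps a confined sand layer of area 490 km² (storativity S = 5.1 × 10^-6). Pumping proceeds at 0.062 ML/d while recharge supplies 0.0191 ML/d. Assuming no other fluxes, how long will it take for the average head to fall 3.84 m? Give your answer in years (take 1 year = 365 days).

A = 490 km² = 4.9 × 10^8 m²
ΔV = S × A × Δh = 5.1 × 10^-6 × 4.9 × 10^8 × 3.84 = 9596 m³
Net withdrawal = 0.062 − 0.0191 = 0.0429 ML/d = 42.9 m³/d
t = ΔV / Q = 9596 m³ / 42.9 m³/d = 223.7 d
t = 223.7 d ≈ 0.6128 years

t ≈ 0.613 years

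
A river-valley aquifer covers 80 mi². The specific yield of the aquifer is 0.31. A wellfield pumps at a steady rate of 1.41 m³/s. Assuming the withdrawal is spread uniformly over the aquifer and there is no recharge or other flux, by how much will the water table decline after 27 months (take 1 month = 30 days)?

A = 80 mi² = 2.072 × 10^8 m²
Q = 1.41 m³/s = 1.218 × 10^5 m³/d
t = 27 months = 810 d
ΔV = Q × t = 1.218 × 10^5 m³/d × 810 d = 9.868 × 10^7 m³
Δh = ΔV / (Sy × A) = 9.868 × 10^7 / (0.31 × 2.072 × 10^8) = 1.536 m

Δh ≈ 1.54 m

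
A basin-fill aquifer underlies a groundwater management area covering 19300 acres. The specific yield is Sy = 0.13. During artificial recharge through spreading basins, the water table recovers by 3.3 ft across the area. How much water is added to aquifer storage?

A = 19300 acres = 7.81 × 10^7 m²
Δh = 3.3 ft = 1.006 m
ΔV = Sy × A × Δh = 0.13 × 7.81 × 10^7 m² × 1.006 m = 1.021 × 10^7 m³

ΔV ≈ 1.02 × 10^7 m³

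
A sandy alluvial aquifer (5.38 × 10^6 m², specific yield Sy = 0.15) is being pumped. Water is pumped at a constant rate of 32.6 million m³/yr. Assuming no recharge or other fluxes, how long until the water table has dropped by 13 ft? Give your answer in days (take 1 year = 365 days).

Δh = 13 ft = 3.962 m
ΔV = Sy × A × Δh = 0.15 × 5.38 × 10^6 × 3.962 = 3.198 × 10^6 m³
Q = 32.6 million m³/yr = 89320 m³/d
t = ΔV / Q = 3.198 × 10^6 m³ / 89320 m³/d = 35.8 d

t ≈ 35.8 days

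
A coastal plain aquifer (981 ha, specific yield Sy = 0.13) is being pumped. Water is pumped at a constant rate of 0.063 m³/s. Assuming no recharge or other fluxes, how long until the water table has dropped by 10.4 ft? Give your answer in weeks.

t ≈ 106 weeks

A = 981 ha = 9.81 × 10^6 m²
Δh = 10.4 ft = 3.17 m
ΔV = Sy × A × Δh = 0.13 × 9.81 × 10^6 × 3.17 = 4.043 × 10^6 m³
Q = 0.063 m³/s = 5443 m³/d
t = ΔV / Q = 4.043 × 10^6 m³ / 5443 m³/d = 742.7 d
t = 742.7 d ≈ 106.1 weeks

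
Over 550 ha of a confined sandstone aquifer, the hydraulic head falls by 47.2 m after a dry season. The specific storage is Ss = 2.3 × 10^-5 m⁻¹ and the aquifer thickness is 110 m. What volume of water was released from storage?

ΔV ≈ 6.57 × 10^5 m³

S = Ss × b = 2.3 × 10^-5 m⁻¹ × 110 m = 2.53 × 10^-3
A = 550 ha = 5.5 × 10^6 m²
ΔV = S × A × Δh = 0.00253 × 5.5 × 10^6 m² × 47.2 m = 6.568 × 10^5 m³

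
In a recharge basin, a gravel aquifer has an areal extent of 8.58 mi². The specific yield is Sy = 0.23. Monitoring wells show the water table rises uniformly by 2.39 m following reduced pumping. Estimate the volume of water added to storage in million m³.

A = 8.58 mi² = 2.222 × 10^7 m²
ΔV = Sy × A × Δh = 0.23 × 2.222 × 10^7 m² × 2.39 m = 1.222 × 10^7 m³
ΔV = 1.222 × 10^7 m³ = 12.22 million m³

ΔV ≈ 12.2 million m³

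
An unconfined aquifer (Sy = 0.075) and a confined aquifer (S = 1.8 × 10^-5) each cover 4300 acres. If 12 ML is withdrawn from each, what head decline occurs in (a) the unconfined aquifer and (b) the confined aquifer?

A = 4300 acres = 1.74 × 10^7 m²
ΔV = 12 ML = 12000 m³
Unconfined: Δh_u = ΔV/(Sy·A) = 12000/(0.075 × 1.74 × 10^7) = 0.009195 m
Confined: Δh_c = ΔV/(S·A) = 12000/(1.8 × 10^-5 × 1.74 × 10^7) = 38.31 m

Δh_u ≈ 0.00919 m; Δh_c ≈ 38.3 m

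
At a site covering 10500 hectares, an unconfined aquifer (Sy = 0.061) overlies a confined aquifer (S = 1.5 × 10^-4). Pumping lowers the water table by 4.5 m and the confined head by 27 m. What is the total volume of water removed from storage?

A = 10500 hectares = 1.05 × 10^8 m²
Unconfined: ΔV_u = Sy × A × Δh_u = 0.061 × 1.05 × 10^8 × 4.5 = 2.882 × 10^7 m³
Confined: ΔV_c = S × A × Δh_c = 1.5 × 10^-4 × 1.05 × 10^8 × 27 = 4.252 × 10^5 m³
Total ΔV = 2.882 × 10^7 + 4.252 × 10^5 = 2.925 × 10^7 m³

ΔV ≈ 2.92 × 10^7 m³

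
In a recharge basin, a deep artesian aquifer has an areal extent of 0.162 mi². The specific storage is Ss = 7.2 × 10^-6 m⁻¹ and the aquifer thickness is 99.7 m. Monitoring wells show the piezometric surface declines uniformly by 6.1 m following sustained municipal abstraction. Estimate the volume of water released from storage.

ΔV ≈ 1840 m³

S = Ss × b = 7.2 × 10^-6 m⁻¹ × 99.7 m = 7.178 × 10^-4
A = 0.162 mi² = 4.196 × 10^5 m²
ΔV = S × A × Δh = 7.178 × 10^-4 × 4.196 × 10^5 m² × 6.1 m = 1837 m³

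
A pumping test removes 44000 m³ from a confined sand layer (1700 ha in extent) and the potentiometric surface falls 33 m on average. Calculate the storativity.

A = 1700 ha = 1.7 × 10^7 m²
S = ΔV / (A × Δh) = 44000 m³ / (1.7 × 10^7 m² × 33 m) = 7.843 × 10^-5

S ≈ 7.8 × 10^-5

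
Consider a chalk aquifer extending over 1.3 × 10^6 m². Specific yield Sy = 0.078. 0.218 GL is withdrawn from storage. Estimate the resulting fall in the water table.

Δh ≈ 2.15 m

ΔV = 0.218 GL = 2.18 × 10^5 m³
Δh = ΔV / (Sy × A) = 2.18 × 10^5 m³ / (0.078 × 1.3 × 10^6 m²) = 2.15 m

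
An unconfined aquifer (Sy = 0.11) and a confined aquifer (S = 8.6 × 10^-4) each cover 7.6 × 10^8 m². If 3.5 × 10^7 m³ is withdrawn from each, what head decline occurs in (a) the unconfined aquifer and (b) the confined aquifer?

Unconfined: Δh_u = ΔV/(Sy·A) = 3.5 × 10^7/(0.11 × 7.6 × 10^8) = 0.4187 m
Confined: Δh_c = ΔV/(S·A) = 3.5 × 10^7/(8.6 × 10^-4 × 7.6 × 10^8) = 53.55 m

Δh_u ≈ 0.419 m; Δh_c ≈ 53.5 m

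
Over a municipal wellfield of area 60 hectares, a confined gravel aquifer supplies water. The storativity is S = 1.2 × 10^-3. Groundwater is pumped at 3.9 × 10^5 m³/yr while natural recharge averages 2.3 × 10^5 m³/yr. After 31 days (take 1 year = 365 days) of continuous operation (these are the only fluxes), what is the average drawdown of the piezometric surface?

Δh ≈ 18.9 m

A = 60 hectares = 6 × 10^5 m²
Net abstraction = 3.9 × 10^5 − 2.3 × 10^5 = 1.6 × 10^5 m³/yr
Q_net = 1.6 × 10^5 m³/yr = 438.4 m³/d
ΔV = Q × t = 438.4 m³/d × 31 d = 13590 m³
Δh = ΔV / (S × A) = 13590 / (0.0012 × 6 × 10^5) = 18.87 m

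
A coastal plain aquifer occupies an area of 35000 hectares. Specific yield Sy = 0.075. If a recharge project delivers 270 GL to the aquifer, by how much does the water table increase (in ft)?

Δh ≈ 33.7 ft

A = 35000 hectares = 3.5 × 10^8 m²
ΔV = 270 GL = 2.7 × 10^8 m³
Δh = ΔV / (Sy × A) = 2.7 × 10^8 m³ / (0.075 × 3.5 × 10^8 m²) = 10.29 m
Δh = 10.29 m = 33.75 ft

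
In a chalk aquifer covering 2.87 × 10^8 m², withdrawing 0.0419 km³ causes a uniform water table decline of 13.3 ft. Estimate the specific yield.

Sy ≈ 0.036

Δh = 13.3 ft = 4.054 m
ΔV = 0.0419 km³ = 4.19 × 10^7 m³
Sy = ΔV / (A × Δh) = 4.19 × 10^7 m³ / (2.87 × 10^8 m² × 4.054 m) = 0.03601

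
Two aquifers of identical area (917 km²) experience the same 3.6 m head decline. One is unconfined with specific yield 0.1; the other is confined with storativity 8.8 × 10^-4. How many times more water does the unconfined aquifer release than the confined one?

A = 917 km² = 9.17 × 10^8 m²
Unconfined: ΔV_u = Sy × A × Δh = 0.1 × 9.17 × 10^8 × 3.6 = 3.301 × 10^8 m³
Confined: ΔV_c = S × A × Δh = 8.8 × 10^-4 × 9.17 × 10^8 × 3.6 = 2.905 × 10^6 m³
Ratio = ΔV_u / ΔV_c = Sy / S = 0.1 / 8.8 × 10^-4 = 113.6

ΔV_u / ΔV_c ≈ 114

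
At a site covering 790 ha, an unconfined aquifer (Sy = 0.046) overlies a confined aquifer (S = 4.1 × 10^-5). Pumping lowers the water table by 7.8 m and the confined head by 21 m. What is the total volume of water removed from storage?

A = 790 ha = 7.9 × 10^6 m²
Unconfined: ΔV_u = Sy × A × Δh_u = 0.046 × 7.9 × 10^6 × 7.8 = 2.835 × 10^6 m³
Confined: ΔV_c = S × A × Δh_c = 4.1 × 10^-5 × 7.9 × 10^6 × 21 = 6802 m³
Total ΔV = 2.835 × 10^6 + 6802 = 2.841 × 10^6 m³

ΔV ≈ 2.84 × 10^6 m³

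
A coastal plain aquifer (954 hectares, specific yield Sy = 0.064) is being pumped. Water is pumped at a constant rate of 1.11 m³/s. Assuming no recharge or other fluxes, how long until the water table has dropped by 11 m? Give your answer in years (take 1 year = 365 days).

A = 954 hectares = 9.54 × 10^6 m²
ΔV = Sy × A × Δh = 0.064 × 9.54 × 10^6 × 11 = 6.716 × 10^6 m³
Q = 1.11 m³/s = 95900 m³/d
t = ΔV / Q = 6.716 × 10^6 m³ / 95900 m³/d = 70.03 d
t = 70.03 d ≈ 0.1919 years

t ≈ 0.192 years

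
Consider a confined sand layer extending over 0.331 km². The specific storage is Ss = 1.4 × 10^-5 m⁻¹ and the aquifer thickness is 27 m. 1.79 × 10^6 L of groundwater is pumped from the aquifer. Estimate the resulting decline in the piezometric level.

S = Ss × b = 1.4 × 10^-5 m⁻¹ × 27 m = 3.78 × 10^-4
A = 0.331 km² = 3.31 × 10^5 m²
ΔV = 1.79 × 10^6 L = 1790 m³
Δh = ΔV / (S × A) = 1790 m³ / (3.78 × 10^-4 × 3.31 × 10^5 m²) = 14.31 m

Δh ≈ 14.3 m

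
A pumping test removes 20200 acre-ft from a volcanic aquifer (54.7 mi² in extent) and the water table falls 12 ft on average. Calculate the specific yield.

Sy ≈ 0.048

A = 54.7 mi² = 1.417 × 10^8 m²
Δh = 12 ft = 3.658 m
ΔV = 20200 acre-ft = 2.492 × 10^7 m³
Sy = ΔV / (A × Δh) = 2.492 × 10^7 m³ / (1.417 × 10^8 m² × 3.658 m) = 0.04808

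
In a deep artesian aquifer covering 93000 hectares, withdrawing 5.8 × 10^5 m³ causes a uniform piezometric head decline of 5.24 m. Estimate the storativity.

S ≈ 1.2 × 10^-4

A = 93000 hectares = 9.3 × 10^8 m²
S = ΔV / (A × Δh) = 5.8 × 10^5 m³ / (9.3 × 10^8 m² × 5.24 m) = 1.19 × 10^-4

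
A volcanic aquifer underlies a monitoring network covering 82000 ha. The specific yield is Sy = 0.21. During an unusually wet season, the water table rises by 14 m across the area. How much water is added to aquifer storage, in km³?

ΔV ≈ 2.41 km³

A = 82000 ha = 8.2 × 10^8 m²
ΔV = Sy × A × Δh = 0.21 × 8.2 × 10^8 m² × 14 m = 2.411 × 10^9 m³
ΔV = 2.411 × 10^9 m³ = 2.411 km³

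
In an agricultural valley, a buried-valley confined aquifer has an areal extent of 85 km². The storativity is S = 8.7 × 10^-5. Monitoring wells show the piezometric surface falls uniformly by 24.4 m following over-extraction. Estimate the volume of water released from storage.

ΔV ≈ 1.8 × 10^5 m³

A = 85 km² = 8.5 × 10^7 m²
ΔV = S × A × Δh = 8.7 × 10^-5 × 8.5 × 10^7 m² × 24.4 m = 1.804 × 10^5 m³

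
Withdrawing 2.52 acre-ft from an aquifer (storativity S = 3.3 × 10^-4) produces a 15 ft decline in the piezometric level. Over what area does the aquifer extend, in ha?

A ≈ 206 ha

Δh = 15 ft = 4.572 m
ΔV = 2.52 acre-ft = 3108 m³
A = ΔV / (S × Δh) = 3108 / (3.3 × 10^-4 × 4.572) = 2.06 × 10^6 m²
A = 2.06 × 10^6 m² = 206 ha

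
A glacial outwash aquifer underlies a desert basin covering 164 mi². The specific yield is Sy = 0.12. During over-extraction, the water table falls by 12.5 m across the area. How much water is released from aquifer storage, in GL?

A = 164 mi² = 4.248 × 10^8 m²
ΔV = Sy × A × Δh = 0.12 × 4.248 × 10^8 m² × 12.5 m = 6.371 × 10^8 m³
ΔV = 6.371 × 10^8 m³ = 637.1 GL

ΔV ≈ 637 GL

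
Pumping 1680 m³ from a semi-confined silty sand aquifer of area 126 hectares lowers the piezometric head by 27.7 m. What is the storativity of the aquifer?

A = 126 hectares = 1.26 × 10^6 m²
S = ΔV / (A × Δh) = 1680 m³ / (1.26 × 10^6 m² × 27.7 m) = 4.813 × 10^-5

S ≈ 4.8 × 10^-5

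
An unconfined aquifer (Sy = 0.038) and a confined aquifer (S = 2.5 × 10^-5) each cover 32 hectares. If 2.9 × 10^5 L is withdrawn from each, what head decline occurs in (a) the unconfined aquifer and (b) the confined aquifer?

A = 32 hectares = 3.2 × 10^5 m²
ΔV = 2.9 × 10^5 L = 290 m³
Unconfined: Δh_u = ΔV/(Sy·A) = 290/(0.038 × 3.2 × 10^5) = 0.02385 m
Confined: Δh_c = ΔV/(S·A) = 290/(2.5 × 10^-5 × 3.2 × 10^5) = 36.25 m

Δh_u ≈ 0.0238 m; Δh_c ≈ 36.2 m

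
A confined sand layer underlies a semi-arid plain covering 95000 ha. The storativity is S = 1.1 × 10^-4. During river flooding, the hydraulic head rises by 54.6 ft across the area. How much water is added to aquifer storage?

A = 95000 ha = 9.5 × 10^8 m²
Δh = 54.6 ft = 16.64 m
ΔV = S × A × Δh = 1.1 × 10^-4 × 9.5 × 10^8 m² × 16.64 m = 1.739 × 10^6 m³

ΔV ≈ 1.74 × 10^6 m³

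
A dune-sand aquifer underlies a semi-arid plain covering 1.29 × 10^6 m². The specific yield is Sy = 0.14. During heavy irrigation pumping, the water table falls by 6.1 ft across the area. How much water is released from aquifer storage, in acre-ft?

ΔV ≈ 272 acre-ft

Δh = 6.1 ft = 1.859 m
ΔV = Sy × A × Δh = 0.14 × 1.29 × 10^6 m² × 1.859 m = 3.358 × 10^5 m³
ΔV = 3.358 × 10^5 m³ = 272.2 acre-ft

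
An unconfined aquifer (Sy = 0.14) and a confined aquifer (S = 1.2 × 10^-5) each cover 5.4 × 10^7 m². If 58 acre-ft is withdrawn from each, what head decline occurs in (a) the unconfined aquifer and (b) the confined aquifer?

Δh_u ≈ 0.00946 m; Δh_c ≈ 110 m

ΔV = 58 acre-ft = 71540 m³
Unconfined: Δh_u = ΔV/(Sy·A) = 71540/(0.14 × 5.4 × 10^7) = 0.009463 m
Confined: Δh_c = ΔV/(S·A) = 71540/(1.2 × 10^-5 × 5.4 × 10^7) = 110.4 m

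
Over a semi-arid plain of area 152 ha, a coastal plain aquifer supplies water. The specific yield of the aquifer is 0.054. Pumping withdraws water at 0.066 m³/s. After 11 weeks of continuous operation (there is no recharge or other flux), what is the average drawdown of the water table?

A = 152 ha = 1.52 × 10^6 m²
Q = 0.066 m³/s = 5702 m³/d
t = 11 weeks = 77 d
ΔV = Q × t = 5702 m³/d × 77 d = 4.391 × 10^5 m³
Δh = ΔV / (Sy × A) = 4.391 × 10^5 / (0.054 × 1.52 × 10^6) = 5.349 m

Δh ≈ 5.35 m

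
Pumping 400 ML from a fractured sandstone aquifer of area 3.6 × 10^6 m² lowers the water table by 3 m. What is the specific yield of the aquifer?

ΔV = 400 ML = 4 × 10^5 m³
Sy = ΔV / (A × Δh) = 4 × 10^5 m³ / (3.6 × 10^6 m² × 3 m) = 0.03704

Sy ≈ 0.037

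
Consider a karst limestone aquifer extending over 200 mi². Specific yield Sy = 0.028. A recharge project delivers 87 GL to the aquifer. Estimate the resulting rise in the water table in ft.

A = 200 mi² = 5.18 × 10^8 m²
ΔV = 87 GL = 8.7 × 10^7 m³
Δh = ΔV / (Sy × A) = 8.7 × 10^7 m³ / (0.028 × 5.18 × 10^8 m²) = 5.998 m
Δh = 5.998 m = 19.68 ft

Δh ≈ 19.7 ft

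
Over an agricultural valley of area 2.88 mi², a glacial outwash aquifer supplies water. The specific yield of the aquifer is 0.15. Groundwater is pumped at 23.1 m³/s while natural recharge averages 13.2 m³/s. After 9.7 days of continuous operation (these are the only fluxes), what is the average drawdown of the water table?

A = 2.88 mi² = 7.459 × 10^6 m²
Net abstraction = 23.1 − 13.2 = 9.9 m³/s
Q_net = 9.9 m³/s = 8.554 × 10^5 m³/d
ΔV = Q × t = 8.554 × 10^5 m³/d × 9.7 d = 8.297 × 10^6 m³
Δh = ΔV / (Sy × A) = 8.297 × 10^6 / (0.15 × 7.459 × 10^6) = 7.415 m

Δh ≈ 7.42 m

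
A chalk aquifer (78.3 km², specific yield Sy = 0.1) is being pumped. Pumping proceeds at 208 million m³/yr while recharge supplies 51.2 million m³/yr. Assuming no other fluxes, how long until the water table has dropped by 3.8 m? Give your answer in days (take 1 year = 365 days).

t ≈ 69.3 days

A = 78.3 km² = 7.83 × 10^7 m²
ΔV = Sy × A × Δh = 0.1 × 7.83 × 10^7 × 3.8 = 2.975 × 10^7 m³
Net withdrawal = 208 − 51.2 = 156.8 million m³/yr = 4.296 × 10^5 m³/d
t = ΔV / Q = 2.975 × 10^7 m³ / 4.296 × 10^5 m³/d = 69.26 d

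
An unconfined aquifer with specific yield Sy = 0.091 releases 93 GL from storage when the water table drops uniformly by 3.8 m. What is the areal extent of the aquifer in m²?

ΔV = 93 GL = 9.3 × 10^7 m³
A = ΔV / (Sy × Δh) = 9.3 × 10^7 / (0.091 × 3.8) = 2.689 × 10^8 m²

A ≈ 2.69 × 10^8 m²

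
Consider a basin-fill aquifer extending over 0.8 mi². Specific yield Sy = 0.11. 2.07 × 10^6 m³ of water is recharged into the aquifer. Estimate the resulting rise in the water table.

A = 0.8 mi² = 2.072 × 10^6 m²
Δh = ΔV / (Sy × A) = 2.07 × 10^6 m³ / (0.11 × 2.072 × 10^6 m²) = 9.082 m

Δh ≈ 9.08 m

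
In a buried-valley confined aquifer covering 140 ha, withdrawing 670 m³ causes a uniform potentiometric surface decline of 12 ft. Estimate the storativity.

S ≈ 1.3 × 10^-4

A = 140 ha = 1.4 × 10^6 m²
Δh = 12 ft = 3.658 m
S = ΔV / (A × Δh) = 670 m³ / (1.4 × 10^6 m² × 3.658 m) = 1.308 × 10^-4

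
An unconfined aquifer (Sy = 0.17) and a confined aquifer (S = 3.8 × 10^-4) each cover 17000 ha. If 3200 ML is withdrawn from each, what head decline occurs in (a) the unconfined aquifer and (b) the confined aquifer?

A = 17000 ha = 1.7 × 10^8 m²
ΔV = 3200 ML = 3.2 × 10^6 m³
Unconfined: Δh_u = ΔV/(Sy·A) = 3.2 × 10^6/(0.17 × 1.7 × 10^8) = 0.1107 m
Confined: Δh_c = ΔV/(S·A) = 3.2 × 10^6/(3.8 × 10^-4 × 1.7 × 10^8) = 49.54 m

Δh_u ≈ 0.111 m; Δh_c ≈ 49.5 m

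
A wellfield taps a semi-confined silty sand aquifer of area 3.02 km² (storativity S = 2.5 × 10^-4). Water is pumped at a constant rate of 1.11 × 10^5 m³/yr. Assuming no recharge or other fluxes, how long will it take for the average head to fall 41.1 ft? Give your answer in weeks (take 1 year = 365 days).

t ≈ 4.44 weeks

A = 3.02 km² = 3.02 × 10^6 m²
Δh = 41.1 ft = 12.53 m
ΔV = S × A × Δh = 2.5 × 10^-4 × 3.02 × 10^6 × 12.53 = 9458 m³
Q = 1.11 × 10^5 m³/yr = 304.1 m³/d
t = ΔV / Q = 9458 m³ / 304.1 m³/d = 31.1 d
t = 31.1 d ≈ 4.443 weeks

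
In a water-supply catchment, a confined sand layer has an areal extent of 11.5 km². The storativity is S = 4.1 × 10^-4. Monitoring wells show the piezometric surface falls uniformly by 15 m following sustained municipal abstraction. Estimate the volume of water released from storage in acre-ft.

ΔV ≈ 57.3 acre-ft

A = 11.5 km² = 1.15 × 10^7 m²
ΔV = S × A × Δh = 4.1 × 10^-4 × 1.15 × 10^7 m² × 15 m = 70720 m³
ΔV = 70720 m³ = 57.34 acre-ft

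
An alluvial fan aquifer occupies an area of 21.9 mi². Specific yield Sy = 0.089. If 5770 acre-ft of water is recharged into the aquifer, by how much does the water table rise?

Δh ≈ 1.41 m

A = 21.9 mi² = 5.672 × 10^7 m²
ΔV = 5770 acre-ft = 7.117 × 10^6 m³
Δh = ΔV / (Sy × A) = 7.117 × 10^6 m³ / (0.089 × 5.672 × 10^7 m²) = 1.41 m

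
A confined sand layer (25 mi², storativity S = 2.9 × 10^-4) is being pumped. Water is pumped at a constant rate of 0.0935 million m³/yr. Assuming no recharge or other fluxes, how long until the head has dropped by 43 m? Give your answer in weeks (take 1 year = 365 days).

A = 25 mi² = 6.475 × 10^7 m²
ΔV = S × A × Δh = 2.9 × 10^-4 × 6.475 × 10^7 × 43 = 8.074 × 10^5 m³
Q = 0.0935 million m³/yr = 256.2 m³/d
t = ΔV / Q = 8.074 × 10^5 m³ / 256.2 m³/d = 3152 d
t = 3152 d ≈ 450.3 weeks

t ≈ 450 weeks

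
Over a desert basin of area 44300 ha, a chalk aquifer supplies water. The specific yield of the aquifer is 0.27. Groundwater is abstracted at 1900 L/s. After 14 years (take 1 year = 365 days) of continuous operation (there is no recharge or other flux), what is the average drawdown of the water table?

Δh ≈ 7.01 m

A = 44300 ha = 4.43 × 10^8 m²
Q = 1900 L/s = 1.642 × 10^5 m³/d
t = 14 years = 5110 d
ΔV = Q × t = 1.642 × 10^5 m³/d × 5110 d = 8.389 × 10^8 m³
Δh = ΔV / (Sy × A) = 8.389 × 10^8 / (0.27 × 4.43 × 10^8) = 7.013 m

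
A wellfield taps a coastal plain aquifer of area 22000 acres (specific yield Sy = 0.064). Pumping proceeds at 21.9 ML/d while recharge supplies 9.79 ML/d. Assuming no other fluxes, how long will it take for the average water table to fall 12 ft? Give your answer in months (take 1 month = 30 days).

A = 22000 acres = 8.903 × 10^7 m²
Δh = 12 ft = 3.658 m
ΔV = Sy × A × Δh = 0.064 × 8.903 × 10^7 × 3.658 = 2.084 × 10^7 m³
Net withdrawal = 21.9 − 9.79 = 12.11 ML/d = 12110 m³/d
t = ΔV / Q = 2.084 × 10^7 m³ / 12110 m³/d = 1721 d
t = 1721 d ≈ 57.37 months

t ≈ 57.4 months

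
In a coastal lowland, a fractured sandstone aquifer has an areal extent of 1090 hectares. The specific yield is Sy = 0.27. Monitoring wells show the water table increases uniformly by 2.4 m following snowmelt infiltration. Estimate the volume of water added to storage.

A = 1090 hectares = 1.09 × 10^7 m²
ΔV = Sy × A × Δh = 0.27 × 1.09 × 10^7 m² × 2.4 m = 7.063 × 10^6 m³

ΔV ≈ 7.06 × 10^6 m³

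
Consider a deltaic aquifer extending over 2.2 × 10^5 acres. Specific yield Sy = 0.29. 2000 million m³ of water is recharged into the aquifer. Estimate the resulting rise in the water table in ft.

Δh ≈ 25.4 ft

A = 2.2 × 10^5 acres = 8.903 × 10^8 m²
ΔV = 2000 million m³ = 2 × 10^9 m³
Δh = ΔV / (Sy × A) = 2 × 10^9 m³ / (0.29 × 8.903 × 10^8 m²) = 7.746 m
Δh = 7.746 m = 25.41 ft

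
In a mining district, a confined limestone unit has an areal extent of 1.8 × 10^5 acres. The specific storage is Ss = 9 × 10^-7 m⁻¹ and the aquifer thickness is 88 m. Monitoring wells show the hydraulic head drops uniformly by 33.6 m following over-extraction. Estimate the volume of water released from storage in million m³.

ΔV ≈ 1.94 million m³

S = Ss × b = 9 × 10^-7 m⁻¹ × 88 m = 7.92 × 10^-5
A = 1.8 × 10^5 acres = 7.284 × 10^8 m²
ΔV = S × A × Δh = 7.92 × 10^-5 × 7.284 × 10^8 m² × 33.6 m = 1.938 × 10^6 m³
ΔV = 1.938 × 10^6 m³ = 1.938 million m³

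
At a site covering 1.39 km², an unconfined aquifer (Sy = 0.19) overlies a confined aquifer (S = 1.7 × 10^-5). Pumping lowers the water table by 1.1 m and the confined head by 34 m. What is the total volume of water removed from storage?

ΔV ≈ 2.91 × 10^5 m³

A = 1.39 km² = 1.39 × 10^6 m²
Unconfined: ΔV_u = Sy × A × Δh_u = 0.19 × 1.39 × 10^6 × 1.1 = 2.905 × 10^5 m³
Confined: ΔV_c = S × A × Δh_c = 1.7 × 10^-5 × 1.39 × 10^6 × 34 = 803.4 m³
Total ΔV = 2.905 × 10^5 + 803.4 = 2.913 × 10^5 m³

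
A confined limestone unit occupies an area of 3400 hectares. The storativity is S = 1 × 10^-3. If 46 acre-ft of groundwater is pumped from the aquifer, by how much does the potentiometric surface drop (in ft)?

Δh ≈ 5.48 ft

A = 3400 hectares = 3.4 × 10^7 m²
ΔV = 46 acre-ft = 56740 m³
Δh = ΔV / (S × A) = 56740 m³ / (0.001 × 3.4 × 10^7 m²) = 1.669 m
Δh = 1.669 m = 5.475 ft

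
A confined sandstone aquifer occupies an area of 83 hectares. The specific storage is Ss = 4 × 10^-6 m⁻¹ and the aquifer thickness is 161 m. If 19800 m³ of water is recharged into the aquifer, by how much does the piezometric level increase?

S = Ss × b = 4 × 10^-6 m⁻¹ × 161 m = 6.44 × 10^-4
A = 83 hectares = 8.3 × 10^5 m²
Δh = ΔV / (S × A) = 19800 m³ / (6.44 × 10^-4 × 8.3 × 10^5 m²) = 37.04 m

Δh ≈ 37 m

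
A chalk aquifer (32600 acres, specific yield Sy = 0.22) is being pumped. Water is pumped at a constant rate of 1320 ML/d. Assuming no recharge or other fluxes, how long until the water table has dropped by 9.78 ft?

t ≈ 65.5 days

A = 32600 acres = 1.319 × 10^8 m²
Δh = 9.78 ft = 2.981 m
ΔV = Sy × A × Δh = 0.22 × 1.319 × 10^8 × 2.981 = 8.652 × 10^7 m³
Q = 1320 ML/d = 1.32 × 10^6 m³/d
t = ΔV / Q = 8.652 × 10^7 m³ / 1.32 × 10^6 m³/d = 65.54 d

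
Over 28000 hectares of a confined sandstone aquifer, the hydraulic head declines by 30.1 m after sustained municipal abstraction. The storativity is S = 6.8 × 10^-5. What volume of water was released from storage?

A = 28000 hectares = 2.8 × 10^8 m²
ΔV = S × A × Δh = 6.8 × 10^-5 × 2.8 × 10^8 m² × 30.1 m = 5.731 × 10^5 m³

ΔV ≈ 5.73 × 10^5 m³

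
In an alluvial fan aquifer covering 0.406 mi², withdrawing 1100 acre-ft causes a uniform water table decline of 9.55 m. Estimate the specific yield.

A = 0.406 mi² = 1.052 × 10^6 m²
ΔV = 1100 acre-ft = 1.357 × 10^6 m³
Sy = ΔV / (A × Δh) = 1.357 × 10^6 m³ / (1.052 × 10^6 m² × 9.55 m) = 0.1351

Sy ≈ 0.14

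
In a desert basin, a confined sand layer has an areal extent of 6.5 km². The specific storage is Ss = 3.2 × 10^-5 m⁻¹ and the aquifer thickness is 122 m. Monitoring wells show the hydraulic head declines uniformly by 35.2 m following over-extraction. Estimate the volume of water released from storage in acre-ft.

S = Ss × b = 3.2 × 10^-5 m⁻¹ × 122 m = 3.904 × 10^-3
A = 6.5 km² = 6.5 × 10^6 m²
ΔV = S × A × Δh = 0.003904 × 6.5 × 10^6 m² × 35.2 m = 8.932 × 10^5 m³
ΔV = 8.932 × 10^5 m³ = 724.2 acre-ft

ΔV ≈ 724 acre-ft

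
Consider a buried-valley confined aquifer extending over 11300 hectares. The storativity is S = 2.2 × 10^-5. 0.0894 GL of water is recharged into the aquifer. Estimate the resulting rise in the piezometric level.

Δh ≈ 36 m

A = 11300 hectares = 1.13 × 10^8 m²
ΔV = 0.0894 GL = 89400 m³
Δh = ΔV / (S × A) = 89400 m³ / (2.2 × 10^-5 × 1.13 × 10^8 m²) = 35.96 m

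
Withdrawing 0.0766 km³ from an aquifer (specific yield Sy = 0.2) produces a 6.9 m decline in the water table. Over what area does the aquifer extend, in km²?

ΔV = 0.0766 km³ = 7.66 × 10^7 m³
A = ΔV / (Sy × Δh) = 7.66 × 10^7 / (0.2 × 6.9) = 5.551 × 10^7 m²
A = 5.551 × 10^7 m² = 55.51 km²

A ≈ 55.5 km²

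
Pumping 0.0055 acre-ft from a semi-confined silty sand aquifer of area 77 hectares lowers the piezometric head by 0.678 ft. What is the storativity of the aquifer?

S ≈ 4.3 × 10^-5

A = 77 hectares = 7.7 × 10^5 m²
Δh = 0.678 ft = 0.2067 m
ΔV = 0.0055 acre-ft = 6.784 m³
S = ΔV / (A × Δh) = 6.784 m³ / (7.7 × 10^5 m² × 0.2067 m) = 4.263 × 10^-5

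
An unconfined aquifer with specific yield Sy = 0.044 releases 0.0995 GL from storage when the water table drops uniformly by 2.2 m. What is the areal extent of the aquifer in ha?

ΔV = 0.0995 GL = 99500 m³
A = ΔV / (Sy × Δh) = 99500 / (0.044 × 2.2) = 1.028 × 10^6 m²
A = 1.028 × 10^6 m² = 102.8 ha

A ≈ 103 ha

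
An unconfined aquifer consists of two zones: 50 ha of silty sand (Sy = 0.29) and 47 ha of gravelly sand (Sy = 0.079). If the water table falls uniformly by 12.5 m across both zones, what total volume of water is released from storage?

A₁ = 50 ha = 5 × 10^5 m²; A₂ = 47 ha = 4.7 × 10^5 m²
ΔV₁ = 0.29 × 5 × 10^5 × 12.5 = 1.812 × 10^6 m³
ΔV₂ = 0.079 × 4.7 × 10^5 × 12.5 = 4.641 × 10^5 m³
ΔV = ΔV₁ + ΔV₂ = 2.277 × 10^6 m³

ΔV ≈ 2.28 × 10^6 m³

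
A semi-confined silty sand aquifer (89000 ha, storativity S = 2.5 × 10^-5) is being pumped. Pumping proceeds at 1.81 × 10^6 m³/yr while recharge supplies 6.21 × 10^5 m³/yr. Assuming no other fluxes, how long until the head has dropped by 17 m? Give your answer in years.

t ≈ 0.318 years

A = 89000 ha = 8.9 × 10^8 m²
ΔV = S × A × Δh = 2.5 × 10^-5 × 8.9 × 10^8 × 17 = 3.783 × 10^5 m³
Net withdrawal = 1.81 × 10^6 − 6.21 × 10^5 = 1.189 × 10^6 m³/yr = 3258 m³/d
t = ΔV / Q = 3.783 × 10^5 m³ / 3258 m³/d = 116.1 d
t = 116.1 d ≈ 0.3181 years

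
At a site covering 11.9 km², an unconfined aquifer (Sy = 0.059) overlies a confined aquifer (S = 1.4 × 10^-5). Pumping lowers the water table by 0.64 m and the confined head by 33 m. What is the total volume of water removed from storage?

A = 11.9 km² = 1.19 × 10^7 m²
Unconfined: ΔV_u = Sy × A × Δh_u = 0.059 × 1.19 × 10^7 × 0.64 = 4.493 × 10^5 m³
Confined: ΔV_c = S × A × Δh_c = 1.4 × 10^-5 × 1.19 × 10^7 × 33 = 5498 m³
Total ΔV = 4.493 × 10^5 + 5498 = 4.548 × 10^5 m³

ΔV ≈ 4.55 × 10^5 m³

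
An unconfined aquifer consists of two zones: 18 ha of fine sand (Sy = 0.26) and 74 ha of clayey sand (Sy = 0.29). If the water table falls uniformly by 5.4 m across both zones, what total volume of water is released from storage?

ΔV ≈ 1.41 × 10^6 m³

A₁ = 18 ha = 1.8 × 10^5 m²; A₂ = 74 ha = 7.4 × 10^5 m²
ΔV₁ = 0.26 × 1.8 × 10^5 × 5.4 = 2.527 × 10^5 m³
ΔV₂ = 0.29 × 7.4 × 10^5 × 5.4 = 1.159 × 10^6 m³
ΔV = ΔV₁ + ΔV₂ = 1.412 × 10^6 m³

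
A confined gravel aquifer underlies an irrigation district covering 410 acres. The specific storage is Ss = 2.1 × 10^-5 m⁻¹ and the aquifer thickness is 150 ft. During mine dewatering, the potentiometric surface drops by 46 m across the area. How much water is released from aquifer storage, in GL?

b = 150 ft = 45.72 m
S = Ss × b = 2.1 × 10^-5 m⁻¹ × 45.72 m = 9.601 × 10^-4
A = 410 acres = 1.659 × 10^6 m²
ΔV = S × A × Δh = 9.601 × 10^-4 × 1.659 × 10^6 m² × 46 m = 73280 m³
ΔV = 73280 m³ = 0.07328 GL

ΔV ≈ 0.0733 GL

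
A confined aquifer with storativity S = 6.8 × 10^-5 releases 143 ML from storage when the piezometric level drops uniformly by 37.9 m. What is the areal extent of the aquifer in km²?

A ≈ 55.5 km²

ΔV = 143 ML = 1.43 × 10^5 m³
A = ΔV / (S × Δh) = 1.43 × 10^5 / (6.8 × 10^-5 × 37.9) = 5.549 × 10^7 m²
A = 5.549 × 10^7 m² = 55.49 km²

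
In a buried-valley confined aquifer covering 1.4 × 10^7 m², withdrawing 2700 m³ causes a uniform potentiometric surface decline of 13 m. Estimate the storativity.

S ≈ 1.5 × 10^-5

S = ΔV / (A × Δh) = 2700 m³ / (1.4 × 10^7 m² × 13 m) = 1.484 × 10^-5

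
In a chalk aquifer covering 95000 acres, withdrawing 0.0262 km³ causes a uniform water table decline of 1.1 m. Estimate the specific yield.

A = 95000 acres = 3.845 × 10^8 m²
ΔV = 0.0262 km³ = 2.62 × 10^7 m³
Sy = ΔV / (A × Δh) = 2.62 × 10^7 m³ / (3.845 × 10^8 m² × 1.1 m) = 0.06195

Sy ≈ 0.062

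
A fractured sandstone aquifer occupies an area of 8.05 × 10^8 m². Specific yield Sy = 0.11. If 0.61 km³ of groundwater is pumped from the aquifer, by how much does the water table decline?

ΔV = 0.61 km³ = 6.1 × 10^8 m³
Δh = ΔV / (Sy × A) = 6.1 × 10^8 m³ / (0.11 × 8.05 × 10^8 m²) = 6.889 m

Δh ≈ 6.89 m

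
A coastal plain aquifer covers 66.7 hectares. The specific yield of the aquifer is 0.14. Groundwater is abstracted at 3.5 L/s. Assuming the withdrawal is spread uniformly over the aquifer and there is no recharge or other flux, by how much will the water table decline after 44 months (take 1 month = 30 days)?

A = 66.7 hectares = 6.67 × 10^5 m²
Q = 3.5 L/s = 302.4 m³/d
t = 44 months = 1320 d
ΔV = Q × t = 302.4 m³/d × 1320 d = 3.992 × 10^5 m³
Δh = ΔV / (Sy × A) = 3.992 × 10^5 / (0.14 × 6.67 × 10^5) = 4.275 m

Δh ≈ 4.27 m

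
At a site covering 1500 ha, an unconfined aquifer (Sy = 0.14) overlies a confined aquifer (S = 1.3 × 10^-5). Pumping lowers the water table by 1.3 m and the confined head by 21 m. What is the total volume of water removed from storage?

ΔV ≈ 2.73 × 10^6 m³

A = 1500 ha = 1.5 × 10^7 m²
Unconfined: ΔV_u = Sy × A × Δh_u = 0.14 × 1.5 × 10^7 × 1.3 = 2.73 × 10^6 m³
Confined: ΔV_c = S × A × Δh_c = 1.3 × 10^-5 × 1.5 × 10^7 × 21 = 4095 m³
Total ΔV = 2.73 × 10^6 + 4095 = 2.734 × 10^6 m³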